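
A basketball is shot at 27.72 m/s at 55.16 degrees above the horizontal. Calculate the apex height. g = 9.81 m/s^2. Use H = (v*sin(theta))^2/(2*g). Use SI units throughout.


H = (v*sin(theta))^2 / (2*g)
vy = v*sin(theta) = 27.72 * sin(55.16 deg) = 22.7512 m/s
H = vy^2 / (2*g) = 517.6174 / (2*9.81)
H = 517.6174 / 19.62 = 26.3821 m

26.3821 m


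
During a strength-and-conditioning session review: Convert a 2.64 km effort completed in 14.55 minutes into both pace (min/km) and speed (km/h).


Pace = time / distance = 14.55 min / 2.64 km = 5.5114 min/km
Speed = distance / time_in_hours = 2.64 / 0.2425 hr
Speed = 10.8866 km/h

5.5114 min/km, 10.8866 km/h


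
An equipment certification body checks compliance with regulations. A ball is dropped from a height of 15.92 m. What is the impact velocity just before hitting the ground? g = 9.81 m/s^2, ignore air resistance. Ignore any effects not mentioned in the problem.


v = sqrt(2 * g * h)
v = sqrt(2 * 9.81 * 15.92)
v = sqrt(312.3504) = 17.6734 m/s

17.6734 m/s


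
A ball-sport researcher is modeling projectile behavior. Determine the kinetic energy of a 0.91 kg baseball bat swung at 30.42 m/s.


KE = 0.5 * m * v^2
KE = 0.5 * 0.91 * 30.42^2
KE = 0.5 * 0.91 * 925.3764 = 421.0463 J

421.0463 J


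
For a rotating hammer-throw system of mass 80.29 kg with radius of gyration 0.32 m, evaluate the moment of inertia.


I = m * k^2
I = 80.29 * 0.32^2
I = 80.29 * 0.1024 = 8.2217 kg*m^2

8.2217 kg*m^2


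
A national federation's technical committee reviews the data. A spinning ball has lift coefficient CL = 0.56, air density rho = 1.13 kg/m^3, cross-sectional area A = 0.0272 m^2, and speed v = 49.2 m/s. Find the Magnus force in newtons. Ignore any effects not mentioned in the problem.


FM = 0.5 * CL * rho * A * v^2
FM = 0.5 * 0.56 * 1.13 * 0.0272 * 49.2^2
v^2 = 2420.64
FM = 0.5 * 0.56 * 1.13 * 0.0272 * 2420.64 = 20.8322 N

20.8322 N


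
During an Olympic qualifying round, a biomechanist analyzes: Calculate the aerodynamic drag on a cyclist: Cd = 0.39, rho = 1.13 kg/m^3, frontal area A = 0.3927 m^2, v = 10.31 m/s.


Fd = 0.5 * Cd * rho * A * v^2
Fd = 0.5 * 0.39 * 1.13 * 0.3927 * 10.31^2
v^2 = 106.2961
Fd = 0.5 * 0.39 * 1.13 * 0.3927 * 106.2961 = 9.198 N

9.198 N


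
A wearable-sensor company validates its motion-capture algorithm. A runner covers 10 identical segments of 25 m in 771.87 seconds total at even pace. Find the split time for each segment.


Split time = total_time / n_laps = 771.87 / 10
Split time = 77.187 s per lap

77.187 s


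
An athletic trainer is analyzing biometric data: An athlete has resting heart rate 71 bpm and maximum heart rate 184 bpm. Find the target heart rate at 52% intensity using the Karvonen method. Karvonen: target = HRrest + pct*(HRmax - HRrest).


Target = HRrest + pct*(HRmax - HRrest)
Heart rate reserve = HRmax - HRrest = 184 - 71 = 113 bpm
Fraction = 52% = 0.52
Target = 71 + 0.52 * 113
Target = 71 + 58.76 = 129.76 bpm

129.76 bpm


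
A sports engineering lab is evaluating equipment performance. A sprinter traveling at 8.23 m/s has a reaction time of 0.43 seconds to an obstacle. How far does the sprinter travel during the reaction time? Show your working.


d = v * t
d = 8.23 * 0.43
d = 3.5389 m

3.5389 m


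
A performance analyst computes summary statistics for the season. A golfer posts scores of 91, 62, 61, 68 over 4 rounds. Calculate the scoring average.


Average = sum / n
Sum = 282
Average = 282 / 4 = 70.5

70.5


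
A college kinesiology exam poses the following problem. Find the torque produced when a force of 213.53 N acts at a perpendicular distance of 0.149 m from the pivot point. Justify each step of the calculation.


tau = F * d
tau = 213.53 * 0.149
tau = 31.816 N*m

31.816 N*m


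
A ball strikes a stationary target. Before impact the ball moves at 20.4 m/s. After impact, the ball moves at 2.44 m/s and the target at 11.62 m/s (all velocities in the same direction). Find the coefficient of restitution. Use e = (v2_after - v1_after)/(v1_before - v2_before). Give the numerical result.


e = (v2_after - v1_after) / (v1_before - v2_before)
Numerator = 11.62 - 2.44 = 9.18
Denominator = 20.4 - 0 = 20.4
e = 9.18 / 20.4 = 0.45

0.45


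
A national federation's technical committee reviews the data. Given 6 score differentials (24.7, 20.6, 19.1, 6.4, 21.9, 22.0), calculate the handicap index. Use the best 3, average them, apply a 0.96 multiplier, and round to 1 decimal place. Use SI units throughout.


All differentials: 24.7, 20.6, 19.1, 6.4, 21.9, 22.0
Sorted: 6.4, 19.1, 20.6, 21.9, 22.0, 24.7
Best 3: 6.4, 19.1, 20.6
Average of best = 46.1 / 3 = 15.3667
Raw index = 15.3667 * 0.96 = 14.752
Handicap index = round(14.752, 1) = 14.8

14.8


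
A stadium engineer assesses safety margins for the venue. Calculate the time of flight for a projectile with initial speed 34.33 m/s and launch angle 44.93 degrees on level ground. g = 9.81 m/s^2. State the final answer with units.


T = 2*v*sin(theta)/g
sin(theta) = sin(44.93 deg) = 0.7062
T = 2*34.33*0.7062 / 9.81
T = 48.4906 / 9.81 = 4.943 s

4.943 s


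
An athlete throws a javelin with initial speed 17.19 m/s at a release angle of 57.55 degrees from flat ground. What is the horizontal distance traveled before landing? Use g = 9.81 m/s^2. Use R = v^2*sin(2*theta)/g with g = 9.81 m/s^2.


R = v^2 * sin(2*theta) / g
Convert angle to radians: theta = 57.55 deg = 1.0044 rad
sin(2*theta) = sin(2.0089) = 0.9056
R = 17.19^2 * 0.9056 / 9.81
R = 295.4961 * 0.9056 / 9.81 = 27.2775 m

27.2775 m


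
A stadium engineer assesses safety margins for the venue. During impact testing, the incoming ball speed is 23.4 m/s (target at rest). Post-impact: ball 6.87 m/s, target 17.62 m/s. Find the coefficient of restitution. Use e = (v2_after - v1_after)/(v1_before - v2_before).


e = (v2_after - v1_after) / (v1_before - v2_before)
Numerator = 17.62 - 6.87 = 10.75
Denominator = 23.4 - 0 = 23.4
e = 10.75 / 23.4 = 0.4594

0.4594


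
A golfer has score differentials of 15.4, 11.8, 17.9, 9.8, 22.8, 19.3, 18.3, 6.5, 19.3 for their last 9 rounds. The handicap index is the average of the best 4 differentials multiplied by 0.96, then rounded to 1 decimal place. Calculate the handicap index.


All differentials: 15.4, 11.8, 17.9, 9.8, 22.8, 19.3, 18.3, 6.5, 19.3
Sorted: 6.5, 9.8, 11.8, 15.4, 17.9, 18.3, 19.3, 19.3, 22.8
Best 4: 6.5, 9.8, 11.8, 15.4
Average of best = 43.5 / 4 = 10.875
Raw index = 10.875 * 0.96 = 10.44
Handicap index = round(10.44, 1) = 10.4

10.4


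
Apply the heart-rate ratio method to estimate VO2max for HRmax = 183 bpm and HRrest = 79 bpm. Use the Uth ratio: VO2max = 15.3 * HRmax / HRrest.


VO2max = 15.3 * HRmax / HRrest
VO2max = 15.3 * 183 / 79
VO2max = 2799.9 / 79 = 35.4418 mL/kg/min

35.4418 mL/kg/min


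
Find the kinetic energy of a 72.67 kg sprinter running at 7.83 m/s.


KE = 0.5 * m * v^2
KE = 0.5 * 72.67 * 7.83^2
KE = 0.5 * 72.67 * 61.3089 = 2227.6589 J

2227.6589 J


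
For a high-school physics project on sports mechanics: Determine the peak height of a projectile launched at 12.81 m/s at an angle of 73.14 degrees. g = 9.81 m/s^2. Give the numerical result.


H = (v*sin(theta))^2 / (2*g)
vy = v*sin(theta) = 12.81 * sin(73.14 deg) = 12.2594 m/s
H = vy^2 / (2*g) = 150.2924 / (2*9.81)
H = 150.2924 / 19.62 = 7.6602 m

7.6602 m


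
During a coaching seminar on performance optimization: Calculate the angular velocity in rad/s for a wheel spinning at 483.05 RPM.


omega = RPM * 2 * pi / 60
omega = 483.05 * 2 * 3.14159 / 60
omega = 3035.0927 / 60 = 50.5849 rad/s

50.5849 rad/s


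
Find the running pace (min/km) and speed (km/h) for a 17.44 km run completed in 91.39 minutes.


Pace = time / distance = 91.39 min / 17.44 km = 5.2403 min/km
Speed = distance / time_in_hours = 17.44 / 1.5232 hr
Speed = 11.4498 km/h

5.2403 min/km, 11.4498 km/h


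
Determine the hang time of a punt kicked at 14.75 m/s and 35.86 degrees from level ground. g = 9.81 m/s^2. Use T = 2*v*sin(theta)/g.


T = 2*v*sin(theta)/g
sin(theta) = sin(35.86 deg) = 0.5858
T = 2*14.75*0.5858 / 9.81
T = 17.2813 / 9.81 = 1.7616 s

1.7616 s


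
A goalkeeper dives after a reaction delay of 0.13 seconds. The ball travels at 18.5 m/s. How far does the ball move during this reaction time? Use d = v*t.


d = v * t
d = 18.5 * 0.13
d = 2.405 m

2.405 m


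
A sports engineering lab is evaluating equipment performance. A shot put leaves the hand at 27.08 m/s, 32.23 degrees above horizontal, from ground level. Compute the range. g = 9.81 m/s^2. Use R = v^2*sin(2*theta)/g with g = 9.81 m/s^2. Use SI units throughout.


R = v^2 * sin(2*theta) / g
Convert angle to radians: theta = 32.23 deg = 0.5625 rad
sin(2*theta) = sin(1.125) = 0.9023
R = 27.08^2 * 0.9023 / 9.81
R = 733.3264 * 0.9023 / 9.81 = 67.4484 m

67.4484 m


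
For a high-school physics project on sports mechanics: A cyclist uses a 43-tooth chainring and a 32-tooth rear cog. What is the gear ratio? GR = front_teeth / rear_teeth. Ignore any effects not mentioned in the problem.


GR = front_teeth / rear_teeth
GR = 43 / 32
GR = 1.3438

1.3438


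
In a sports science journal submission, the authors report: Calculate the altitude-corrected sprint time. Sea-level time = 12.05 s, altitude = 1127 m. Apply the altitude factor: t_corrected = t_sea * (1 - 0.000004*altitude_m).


Correction factor = 1 - 0.000004 * 1127 = 0.995492
t_corrected = t_sea * factor = 12.05 * 0.995492
t_corrected = 11.9957 s

11.9957 s


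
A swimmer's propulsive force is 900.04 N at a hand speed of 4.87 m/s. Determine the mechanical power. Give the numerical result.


P = F * v
P = 900.04 * 4.87
P = 4383.1948 W

4383.1948 W


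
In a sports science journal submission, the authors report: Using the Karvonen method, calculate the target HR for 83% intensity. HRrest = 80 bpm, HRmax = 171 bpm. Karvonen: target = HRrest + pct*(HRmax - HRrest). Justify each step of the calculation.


Target = HRrest + pct*(HRmax - HRrest)
Heart rate reserve = HRmax - HRrest = 171 - 80 = 91 bpm
Fraction = 83% = 0.83
Target = 80 + 0.83 * 91
Target = 80 + 75.53 = 155.53 bpm

155.53 bpm


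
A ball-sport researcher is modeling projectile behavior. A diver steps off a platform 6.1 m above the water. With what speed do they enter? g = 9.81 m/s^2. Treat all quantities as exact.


v = sqrt(2 * g * h)
v = sqrt(2 * 9.81 * 6.1)
v = sqrt(119.682) = 10.9399 m/s

10.9399 m/s


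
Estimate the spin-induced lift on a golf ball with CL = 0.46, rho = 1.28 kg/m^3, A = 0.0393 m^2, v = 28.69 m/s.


FM = 0.5 * CL * rho * A * v^2
FM = 0.5 * 0.46 * 1.28 * 0.0393 * 28.69^2
v^2 = 823.1161
FM = 0.5 * 0.46 * 1.28 * 0.0393 * 823.1161 = 9.5234 N

9.5234 N


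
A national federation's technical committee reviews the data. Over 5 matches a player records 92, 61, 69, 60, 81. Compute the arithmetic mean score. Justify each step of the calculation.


Average = sum / n
Sum = 363
Average = 363 / 5 = 72.6

72.6


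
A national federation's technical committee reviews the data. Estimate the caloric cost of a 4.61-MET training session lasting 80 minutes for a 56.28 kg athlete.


kcal = MET * mass * time_hr
Convert time: 80 min = 1.3333 hr
kcal = 4.61 * 56.28 * 1.3333
kcal = 345.9344 kcal

345.9344 kcal


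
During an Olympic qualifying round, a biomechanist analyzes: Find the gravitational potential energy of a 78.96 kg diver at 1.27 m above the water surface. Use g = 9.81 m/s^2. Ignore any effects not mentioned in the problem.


PE = m * g * h
PE = 78.96 * 9.81 * 1.27
PE = 774.5976 * 1.27 = 983.739 J

983.739 J


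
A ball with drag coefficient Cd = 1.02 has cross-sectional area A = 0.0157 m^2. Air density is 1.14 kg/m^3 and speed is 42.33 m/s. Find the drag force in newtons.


Fd = 0.5 * Cd * rho * A * v^2
Fd = 0.5 * 1.02 * 1.14 * 0.0157 * 42.33^2
v^2 = 1791.8289
Fd = 0.5 * 1.02 * 1.14 * 0.0157 * 1791.8289 = 16.3558 N

16.3558 N


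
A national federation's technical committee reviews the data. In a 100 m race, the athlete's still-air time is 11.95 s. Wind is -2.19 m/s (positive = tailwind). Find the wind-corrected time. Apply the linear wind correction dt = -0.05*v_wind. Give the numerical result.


dt = -0.05 * v_wind = -0.05 * -2.19 = 0.1095 s
t_corrected = t_still + dt = 11.95 + (0.1095)
t_corrected = 12.0595 s

12.0595 s


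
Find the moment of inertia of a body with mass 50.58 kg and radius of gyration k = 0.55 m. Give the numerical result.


I = m * k^2
I = 50.58 * 0.55^2
I = 50.58 * 0.3025 = 15.3005 kg*m^2

15.3005 kg*m^2


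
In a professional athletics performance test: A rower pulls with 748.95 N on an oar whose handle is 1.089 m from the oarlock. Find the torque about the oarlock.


tau = F * d
tau = 748.95 * 1.089
tau = 815.6065 N*m

815.6065 N*m


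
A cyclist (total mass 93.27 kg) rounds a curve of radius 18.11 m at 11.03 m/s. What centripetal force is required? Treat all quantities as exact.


Fc = m * v^2 / r
v^2 = 11.03^2 = 121.6609
Fc = 93.27 * 121.6609 / 18.11
Fc = 11347.3121 / 18.11 = 626.5771 N

626.5771 N


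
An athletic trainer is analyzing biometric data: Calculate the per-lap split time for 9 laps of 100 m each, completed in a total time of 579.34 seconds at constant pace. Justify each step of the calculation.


Split time = total_time / n_laps = 579.34 / 9
Split time = 64.3711 s per lap

64.3711 s


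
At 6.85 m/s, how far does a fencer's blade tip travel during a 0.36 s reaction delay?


d = v * t
d = 6.85 * 0.36
d = 2.466 m

2.466 m


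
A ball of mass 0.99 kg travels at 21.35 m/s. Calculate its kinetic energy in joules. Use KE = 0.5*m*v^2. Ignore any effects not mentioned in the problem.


KE = 0.5 * m * v^2
KE = 0.5 * 0.99 * 21.35^2
KE = 0.5 * 0.99 * 455.8225 = 225.6321 J

225.6321 J


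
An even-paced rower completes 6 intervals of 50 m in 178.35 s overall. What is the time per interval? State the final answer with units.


Split time = total_time / n_laps = 178.35 / 6
Split time = 29.725 s per lap

29.725 s


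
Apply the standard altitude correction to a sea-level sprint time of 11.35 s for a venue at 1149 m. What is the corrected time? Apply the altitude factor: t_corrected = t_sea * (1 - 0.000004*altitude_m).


Correction factor = 1 - 0.000004 * 1149 = 0.995404
t_corrected = t_sea * factor = 11.35 * 0.995404
t_corrected = 11.2978 s

11.2978 s


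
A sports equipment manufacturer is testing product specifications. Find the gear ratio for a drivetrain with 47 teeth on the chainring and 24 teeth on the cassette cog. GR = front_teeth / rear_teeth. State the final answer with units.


GR = front_teeth / rear_teeth
GR = 47 / 24
GR = 1.9583

1.9583


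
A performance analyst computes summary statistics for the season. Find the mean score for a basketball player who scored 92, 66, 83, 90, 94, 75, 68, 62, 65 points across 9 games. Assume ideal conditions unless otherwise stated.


Average = sum / n
Sum = 695
Average = 695 / 9 = 77.2222

77.2222


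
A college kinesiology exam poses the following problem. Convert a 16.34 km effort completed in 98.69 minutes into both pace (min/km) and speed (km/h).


Pace = time / distance = 98.69 min / 16.34 km = 6.0398 min/km
Speed = distance / time_in_hours = 16.34 / 1.6448 hr
Speed = 9.9341 km/h

6.0398 min/km, 9.9341 km/h


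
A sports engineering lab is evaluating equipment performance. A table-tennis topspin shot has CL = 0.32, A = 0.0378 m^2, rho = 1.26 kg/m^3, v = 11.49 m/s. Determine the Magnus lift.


FM = 0.5 * CL * rho * A * v^2
FM = 0.5 * 0.32 * 1.26 * 0.0378 * 11.49^2
v^2 = 132.0201
FM = 0.5 * 0.32 * 1.26 * 0.0378 * 132.0201 = 1.0061 N

1.0061 N


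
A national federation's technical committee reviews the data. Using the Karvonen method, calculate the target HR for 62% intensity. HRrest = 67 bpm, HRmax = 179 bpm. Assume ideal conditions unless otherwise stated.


Target = HRrest + pct*(HRmax - HRrest)
Heart rate reserve = HRmax - HRrest = 179 - 67 = 112 bpm
Fraction = 62% = 0.62
Target = 67 + 0.62 * 112
Target = 67 + 69.44 = 136.44 bpm

136.44 bpm


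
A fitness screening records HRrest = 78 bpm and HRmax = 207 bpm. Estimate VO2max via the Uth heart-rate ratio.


VO2max = 15.3 * HRmax / HRrest
VO2max = 15.3 * 207 / 78
VO2max = 3167.1 / 78 = 40.6038 mL/kg/min

40.6038 mL/kg/min


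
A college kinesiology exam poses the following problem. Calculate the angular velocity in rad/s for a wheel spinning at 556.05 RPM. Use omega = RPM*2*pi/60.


omega = RPM * 2 * pi / 60
omega = 556.05 * 2 * 3.14159 / 60
omega = 3493.7652 / 60 = 58.2294 rad/s

58.2294 rad/s


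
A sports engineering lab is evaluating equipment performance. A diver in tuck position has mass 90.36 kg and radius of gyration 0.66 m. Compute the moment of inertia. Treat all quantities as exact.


I = m * k^2
I = 90.36 * 0.66^2
I = 90.36 * 0.4356 = 39.3608 kg*m^2

39.3608 kg*m^2


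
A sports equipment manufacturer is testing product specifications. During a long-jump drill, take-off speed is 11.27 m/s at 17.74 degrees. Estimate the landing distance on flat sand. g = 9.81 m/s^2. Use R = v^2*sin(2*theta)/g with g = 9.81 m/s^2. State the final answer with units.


R = v^2 * sin(2*theta) / g
Convert angle to radians: theta = 17.74 deg = 0.3096 rad
sin(2*theta) = sin(0.6192) = 0.5804
R = 11.27^2 * 0.5804 / 9.81
R = 127.0129 * 0.5804 / 9.81 = 7.5148 m

7.5148 m


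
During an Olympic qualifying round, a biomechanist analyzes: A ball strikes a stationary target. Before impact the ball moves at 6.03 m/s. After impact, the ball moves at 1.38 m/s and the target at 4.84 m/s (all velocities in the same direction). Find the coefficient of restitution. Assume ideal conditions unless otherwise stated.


e = (v2_after - v1_after) / (v1_before - v2_before)
Numerator = 4.84 - 1.38 = 3.46
Denominator = 6.03 - 0 = 6.03
e = 3.46 / 6.03 = 0.5738

0.5738


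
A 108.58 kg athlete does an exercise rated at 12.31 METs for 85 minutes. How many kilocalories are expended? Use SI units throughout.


kcal = MET * mass * time_hr
Convert time: 85 min = 1.4167 hr
kcal = 12.31 * 108.58 * 1.4167
kcal = 1893.5447 kcal

1893.5447 kcal


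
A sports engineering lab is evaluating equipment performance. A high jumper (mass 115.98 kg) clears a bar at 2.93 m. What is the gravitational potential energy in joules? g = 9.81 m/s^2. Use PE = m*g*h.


PE = m * g * h
PE = 115.98 * 9.81 * 2.93
PE = 1137.7638 * 2.93 = 3333.6479 J

3333.6479 J


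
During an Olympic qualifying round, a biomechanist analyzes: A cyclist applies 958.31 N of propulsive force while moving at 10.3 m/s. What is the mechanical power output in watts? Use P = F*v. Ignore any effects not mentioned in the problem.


P = F * v
P = 958.31 * 10.3
P = 9870.593 W

9870.593 W


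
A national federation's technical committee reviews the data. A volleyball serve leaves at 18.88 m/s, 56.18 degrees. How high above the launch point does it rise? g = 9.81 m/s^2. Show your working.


H = (v*sin(theta))^2 / (2*g)
vy = v*sin(theta) = 18.88 * sin(56.18 deg) = 15.6853 m/s
H = vy^2 / (2*g) = 246.0293 / (2*9.81)
H = 246.0293 / 19.62 = 12.5397 m

12.5397 m


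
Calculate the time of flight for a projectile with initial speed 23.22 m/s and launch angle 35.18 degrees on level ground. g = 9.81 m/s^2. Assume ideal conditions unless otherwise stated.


T = 2*v*sin(theta)/g
sin(theta) = sin(35.18 deg) = 0.5761
T = 2*23.22*0.5761 / 9.81
T = 26.7563 / 9.81 = 2.7274 s

2.7274 s


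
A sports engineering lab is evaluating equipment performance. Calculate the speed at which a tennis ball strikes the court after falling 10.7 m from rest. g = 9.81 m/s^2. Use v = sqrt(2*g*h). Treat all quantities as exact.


v = sqrt(2 * g * h)
v = sqrt(2 * 9.81 * 10.7)
v = sqrt(209.934) = 14.4891 m/s

14.4891 m/s


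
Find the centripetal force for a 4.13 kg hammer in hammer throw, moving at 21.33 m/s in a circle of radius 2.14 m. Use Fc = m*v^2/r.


Fc = m * v^2 / r
v^2 = 21.33^2 = 454.9689
Fc = 4.13 * 454.9689 / 2.14
Fc = 1879.0216 / 2.14 = 878.0475 N

878.0475 N


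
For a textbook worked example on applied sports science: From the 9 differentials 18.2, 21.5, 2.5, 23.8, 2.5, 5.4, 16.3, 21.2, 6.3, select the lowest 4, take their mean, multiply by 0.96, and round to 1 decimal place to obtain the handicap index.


All differentials: 18.2, 21.5, 2.5, 23.8, 2.5, 5.4, 16.3, 21.2, 6.3
Sorted: 2.5, 2.5, 5.4, 6.3, 16.3, 18.2, 21.2, 21.5, 23.8
Best 4: 2.5, 2.5, 5.4, 6.3
Average of best = 16.7 / 4 = 4.175
Raw index = 4.175 * 0.96 = 4.008
Handicap index = round(4.008, 1) = 4.0

4.0


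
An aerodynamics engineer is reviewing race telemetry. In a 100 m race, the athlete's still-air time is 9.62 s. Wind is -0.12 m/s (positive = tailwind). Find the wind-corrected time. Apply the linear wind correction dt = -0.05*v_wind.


dt = -0.05 * v_wind = -0.05 * -0.12 = 0.006 s
t_corrected = t_still + dt = 9.62 + (0.006)
t_corrected = 9.626 s

9.626 s


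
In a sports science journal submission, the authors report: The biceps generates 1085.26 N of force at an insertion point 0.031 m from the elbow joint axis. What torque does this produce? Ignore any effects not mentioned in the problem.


tau = F * d
tau = 1085.26 * 0.031
tau = 33.6431 N*m

33.6431 N*m


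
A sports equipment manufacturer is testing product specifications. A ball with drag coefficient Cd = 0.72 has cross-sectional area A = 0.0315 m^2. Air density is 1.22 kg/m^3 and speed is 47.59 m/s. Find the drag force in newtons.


Fd = 0.5 * Cd * rho * A * v^2
Fd = 0.5 * 0.72 * 1.22 * 0.0315 * 47.59^2
v^2 = 2264.8081
Fd = 0.5 * 0.72 * 1.22 * 0.0315 * 2264.8081 = 31.3332 N

31.3332 N


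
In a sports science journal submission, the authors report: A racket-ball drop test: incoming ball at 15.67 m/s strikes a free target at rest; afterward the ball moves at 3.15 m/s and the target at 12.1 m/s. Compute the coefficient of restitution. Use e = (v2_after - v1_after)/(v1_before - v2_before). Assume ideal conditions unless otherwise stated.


e = (v2_after - v1_after) / (v1_before - v2_before)
Numerator = 12.1 - 3.15 = 8.95
Denominator = 15.67 - 0 = 15.67
e = 8.95 / 15.67 = 0.5712

0.5712


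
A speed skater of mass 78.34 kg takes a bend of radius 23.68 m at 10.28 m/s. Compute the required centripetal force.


Fc = m * v^2 / r
v^2 = 10.28^2 = 105.6784
Fc = 78.34 * 105.6784 / 23.68
Fc = 8278.8459 / 23.68 = 349.6134 N

349.6134 N


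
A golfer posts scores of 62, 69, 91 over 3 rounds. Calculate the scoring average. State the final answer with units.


Average = sum / n
Sum = 222
Average = 222 / 3 = 74

74


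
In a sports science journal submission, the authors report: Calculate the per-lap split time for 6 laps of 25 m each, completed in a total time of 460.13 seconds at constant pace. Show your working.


Split time = total_time / n_laps = 460.13 / 6
Split time = 76.6883 s per lap

76.6883 s


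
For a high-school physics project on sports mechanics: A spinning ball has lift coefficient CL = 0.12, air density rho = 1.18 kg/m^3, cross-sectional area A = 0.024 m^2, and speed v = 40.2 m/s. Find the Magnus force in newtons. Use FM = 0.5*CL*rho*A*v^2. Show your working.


FM = 0.5 * CL * rho * A * v^2
FM = 0.5 * 0.12 * 1.18 * 0.024 * 40.2^2
v^2 = 1616.04
FM = 0.5 * 0.12 * 1.18 * 0.024 * 1616.04 = 2.746 N

2.746 N


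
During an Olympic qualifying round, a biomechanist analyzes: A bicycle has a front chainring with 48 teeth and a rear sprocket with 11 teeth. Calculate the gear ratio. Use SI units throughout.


GR = front_teeth / rear_teeth
GR = 48 / 11
GR = 4.3636

4.3636


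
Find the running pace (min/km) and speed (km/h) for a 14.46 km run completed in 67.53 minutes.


Pace = time / distance = 67.53 min / 14.46 km = 4.6701 min/km
Speed = distance / time_in_hours = 14.46 / 1.1255 hr
Speed = 12.8476 km/h

4.6701 min/km, 12.8476 km/h


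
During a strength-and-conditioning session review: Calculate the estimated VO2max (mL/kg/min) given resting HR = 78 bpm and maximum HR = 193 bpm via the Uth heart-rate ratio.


VO2max = 15.3 * HRmax / HRrest
VO2max = 15.3 * 193 / 78
VO2max = 2952.9 / 78 = 37.8577 mL/kg/min

37.8577 mL/kg/min


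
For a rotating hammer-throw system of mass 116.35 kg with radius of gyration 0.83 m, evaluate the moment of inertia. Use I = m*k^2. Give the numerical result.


I = m * k^2
I = 116.35 * 0.83^2
I = 116.35 * 0.6889 = 80.1535 kg*m^2

80.1535 kg*m^2


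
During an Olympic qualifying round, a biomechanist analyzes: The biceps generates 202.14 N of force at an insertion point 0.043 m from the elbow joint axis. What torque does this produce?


tau = F * d
tau = 202.14 * 0.043
tau = 8.692 N*m

8.692 N*m


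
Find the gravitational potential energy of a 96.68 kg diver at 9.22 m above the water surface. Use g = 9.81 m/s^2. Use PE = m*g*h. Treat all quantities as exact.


PE = m * g * h
PE = 96.68 * 9.81 * 9.22
PE = 948.4308 * 9.22 = 8744.532 J

8744.532 J


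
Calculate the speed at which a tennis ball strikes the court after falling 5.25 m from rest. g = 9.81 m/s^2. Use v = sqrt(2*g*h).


v = sqrt(2 * g * h)
v = sqrt(2 * 9.81 * 5.25)
v = sqrt(103.005) = 10.1491 m/s

10.1491 m/s


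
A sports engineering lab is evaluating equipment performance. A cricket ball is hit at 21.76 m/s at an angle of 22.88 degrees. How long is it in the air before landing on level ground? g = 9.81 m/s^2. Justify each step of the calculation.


T = 2*v*sin(theta)/g
sin(theta) = sin(22.88 deg) = 0.3888
T = 2*21.76*0.3888 / 9.81
T = 16.9207 / 9.81 = 1.7248 s

1.7248 s


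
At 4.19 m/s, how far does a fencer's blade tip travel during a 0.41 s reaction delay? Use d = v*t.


d = v * t
d = 4.19 * 0.41
d = 1.7179 m

1.7179 m


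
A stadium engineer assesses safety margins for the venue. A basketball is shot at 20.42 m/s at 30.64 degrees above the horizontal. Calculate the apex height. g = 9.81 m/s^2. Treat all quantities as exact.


H = (v*sin(theta))^2 / (2*g)
vy = v*sin(theta) = 20.42 * sin(30.64 deg) = 10.4069 m/s
H = vy^2 / (2*g) = 108.3034 / (2*9.81)
H = 108.3034 / 19.62 = 5.5201 m

5.5201 m


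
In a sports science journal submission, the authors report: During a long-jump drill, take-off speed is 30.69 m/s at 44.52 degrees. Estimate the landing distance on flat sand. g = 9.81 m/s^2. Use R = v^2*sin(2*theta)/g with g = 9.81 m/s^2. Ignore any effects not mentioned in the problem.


R = v^2 * sin(2*theta) / g
Convert angle to radians: theta = 44.52 deg = 0.777 rad
sin(2*theta) = sin(1.554) = 0.9999
R = 30.69^2 * 0.9999 / 9.81
R = 941.8761 * 0.9999 / 9.81 = 95.9984 m

95.9984 m


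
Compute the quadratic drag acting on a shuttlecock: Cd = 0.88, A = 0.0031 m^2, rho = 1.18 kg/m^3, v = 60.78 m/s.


Fd = 0.5 * Cd * rho * A * v^2
Fd = 0.5 * 0.88 * 1.18 * 0.0031 * 60.78^2
v^2 = 3694.2084
Fd = 0.5 * 0.88 * 1.18 * 0.0031 * 3694.2084 = 5.9459 N

5.9459 N


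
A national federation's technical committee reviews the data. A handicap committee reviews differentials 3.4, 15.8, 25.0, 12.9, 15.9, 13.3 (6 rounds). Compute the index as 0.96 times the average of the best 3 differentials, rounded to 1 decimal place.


All differentials: 3.4, 15.8, 25.0, 12.9, 15.9, 13.3
Sorted: 3.4, 12.9, 13.3, 15.8, 15.9, 25.0
Best 3: 3.4, 12.9, 13.3
Average of best = 29.6 / 3 = 9.8667
Raw index = 9.8667 * 0.96 = 9.472
Handicap index = round(9.472, 1) = 9.5

9.5


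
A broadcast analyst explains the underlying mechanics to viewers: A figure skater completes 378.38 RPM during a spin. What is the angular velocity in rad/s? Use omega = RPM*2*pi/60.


omega = RPM * 2 * pi / 60
omega = 378.38 * 2 * 3.14159 / 60
omega = 2377.4317 / 60 = 39.6239 rad/s

39.6239 rad/s


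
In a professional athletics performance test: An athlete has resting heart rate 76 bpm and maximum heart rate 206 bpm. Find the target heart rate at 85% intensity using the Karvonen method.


Target = HRrest + pct*(HRmax - HRrest)
Heart rate reserve = HRmax - HRrest = 206 - 76 = 130 bpm
Fraction = 85% = 0.85
Target = 76 + 0.85 * 130
Target = 76 + 110.5 = 186.5 bpm

186.5 bpm


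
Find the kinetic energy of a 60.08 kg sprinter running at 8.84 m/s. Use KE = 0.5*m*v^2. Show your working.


KE = 0.5 * m * v^2
KE = 0.5 * 60.08 * 8.84^2
KE = 0.5 * 60.08 * 78.1456 = 2347.4938 J

2347.4938 J


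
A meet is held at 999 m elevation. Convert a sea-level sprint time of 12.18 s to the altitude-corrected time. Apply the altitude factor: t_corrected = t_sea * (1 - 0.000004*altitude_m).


Correction factor = 1 - 0.000004 * 999 = 0.996004
t_corrected = t_sea * factor = 12.18 * 0.996004
t_corrected = 12.1313 s

12.1313 s


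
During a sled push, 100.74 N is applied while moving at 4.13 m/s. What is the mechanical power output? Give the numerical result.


P = F * v
P = 100.74 * 4.13
P = 416.0562 W

416.0562 W


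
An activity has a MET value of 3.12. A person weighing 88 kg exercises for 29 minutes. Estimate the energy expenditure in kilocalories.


kcal = MET * mass * time_hr
Convert time: 29 min = 0.4833 hr
kcal = 3.12 * 88 * 0.4833
kcal = 132.704 kcal

132.704 kcal


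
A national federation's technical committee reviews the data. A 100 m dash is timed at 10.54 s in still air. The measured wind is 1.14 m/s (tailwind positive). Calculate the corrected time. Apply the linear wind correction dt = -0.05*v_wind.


dt = -0.05 * v_wind = -0.05 * 1.14 = -0.057 s
t_corrected = t_still + dt = 10.54 + (-0.057)
t_corrected = 10.483 s

10.483 s


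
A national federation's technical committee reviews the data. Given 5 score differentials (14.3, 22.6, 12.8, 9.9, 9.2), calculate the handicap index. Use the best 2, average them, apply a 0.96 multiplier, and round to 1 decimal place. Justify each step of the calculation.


All differentials: 14.3, 22.6, 12.8, 9.9, 9.2
Sorted: 9.2, 9.9, 12.8, 14.3, 22.6
Best 2: 9.2, 9.9
Average of best = 19.1 / 2 = 9.55
Raw index = 9.55 * 0.96 = 9.168
Handicap index = round(9.168, 1) = 9.2

9.2


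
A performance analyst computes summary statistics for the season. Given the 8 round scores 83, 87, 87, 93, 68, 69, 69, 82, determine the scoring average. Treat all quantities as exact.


Average = sum / n
Sum = 638
Average = 638 / 8 = 79.75

79.75


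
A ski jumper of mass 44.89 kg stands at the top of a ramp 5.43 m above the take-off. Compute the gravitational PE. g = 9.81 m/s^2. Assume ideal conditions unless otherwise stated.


PE = m * g * h
PE = 44.89 * 9.81 * 5.43
PE = 440.3709 * 5.43 = 2391.214 J

2391.214 J


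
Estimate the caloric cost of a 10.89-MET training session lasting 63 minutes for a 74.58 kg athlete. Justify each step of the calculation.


kcal = MET * mass * time_hr
Convert time: 63 min = 1.05 hr
kcal = 10.89 * 74.58 * 1.05
kcal = 852.785 kcal

852.785 kcal


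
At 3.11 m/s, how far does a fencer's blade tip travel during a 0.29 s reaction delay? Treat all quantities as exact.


d = v * t
d = 3.11 * 0.29
d = 0.9019 m

0.9019 m


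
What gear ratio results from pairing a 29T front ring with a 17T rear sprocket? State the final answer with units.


GR = front_teeth / rear_teeth
GR = 29 / 17
GR = 1.7059

1.7059


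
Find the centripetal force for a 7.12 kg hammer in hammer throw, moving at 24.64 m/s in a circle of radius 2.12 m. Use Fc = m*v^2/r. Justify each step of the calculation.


Fc = m * v^2 / r
v^2 = 24.64^2 = 607.1296
Fc = 7.12 * 607.1296 / 2.12
Fc = 4322.7628 / 2.12 = 2039.039 N

2039.039 N


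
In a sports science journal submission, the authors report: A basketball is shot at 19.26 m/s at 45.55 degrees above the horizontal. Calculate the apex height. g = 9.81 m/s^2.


H = (v*sin(theta))^2 / (2*g)
vy = v*sin(theta) = 19.26 * sin(45.55 deg) = 13.749 m/s
H = vy^2 / (2*g) = 189.0344 / (2*9.81)
H = 189.0344 / 19.62 = 9.6348 m

9.6348 m


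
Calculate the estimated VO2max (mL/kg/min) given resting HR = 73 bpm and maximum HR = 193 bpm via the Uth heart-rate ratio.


VO2max = 15.3 * HRmax / HRrest
VO2max = 15.3 * 193 / 73
VO2max = 2952.9 / 73 = 40.4507 mL/kg/min

40.4507 mL/kg/min


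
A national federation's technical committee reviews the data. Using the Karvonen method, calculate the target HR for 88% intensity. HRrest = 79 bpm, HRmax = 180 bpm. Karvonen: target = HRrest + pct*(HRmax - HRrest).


Target = HRrest + pct*(HRmax - HRrest)
Heart rate reserve = HRmax - HRrest = 180 - 79 = 101 bpm
Fraction = 88% = 0.88
Target = 79 + 0.88 * 101
Target = 79 + 88.88 = 167.88 bpm

167.88 bpm


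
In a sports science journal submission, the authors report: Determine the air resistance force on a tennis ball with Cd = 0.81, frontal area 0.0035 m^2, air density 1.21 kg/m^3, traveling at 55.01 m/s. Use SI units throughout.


Fd = 0.5 * Cd * rho * A * v^2
Fd = 0.5 * 0.81 * 1.21 * 0.0035 * 55.01^2
v^2 = 3026.1001
Fd = 0.5 * 0.81 * 1.21 * 0.0035 * 3026.1001 = 5.1903 N

5.1903 N


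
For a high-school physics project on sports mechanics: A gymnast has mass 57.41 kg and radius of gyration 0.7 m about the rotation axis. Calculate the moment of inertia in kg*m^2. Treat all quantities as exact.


I = m * k^2
I = 57.41 * 0.7^2
I = 57.41 * 0.49 = 28.1309 kg*m^2

28.1309 kg*m^2


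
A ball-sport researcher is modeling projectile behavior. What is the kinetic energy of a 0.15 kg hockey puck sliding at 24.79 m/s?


KE = 0.5 * m * v^2
KE = 0.5 * 0.15 * 24.79^2
KE = 0.5 * 0.15 * 614.5441 = 46.0908 J

46.0908 J


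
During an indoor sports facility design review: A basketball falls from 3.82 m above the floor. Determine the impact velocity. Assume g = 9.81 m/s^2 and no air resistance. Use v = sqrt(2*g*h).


v = sqrt(2 * g * h)
v = sqrt(2 * 9.81 * 3.82)
v = sqrt(74.9484) = 8.6573 m/s

8.6573 m/s


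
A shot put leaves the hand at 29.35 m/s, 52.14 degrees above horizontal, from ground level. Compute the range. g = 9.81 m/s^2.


R = v^2 * sin(2*theta) / g
Convert angle to radians: theta = 52.14 deg = 0.91 rad
sin(2*theta) = sin(1.82) = 0.9691
R = 29.35^2 * 0.9691 / 9.81
R = 861.4225 * 0.9691 / 9.81 = 85.0975 m

85.0975 m


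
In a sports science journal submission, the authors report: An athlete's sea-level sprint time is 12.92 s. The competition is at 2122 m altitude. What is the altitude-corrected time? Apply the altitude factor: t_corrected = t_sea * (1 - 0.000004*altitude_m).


Correction factor = 1 - 0.000004 * 2122 = 0.991512
t_corrected = t_sea * factor = 12.92 * 0.991512
t_corrected = 12.8103 s

12.8103 s


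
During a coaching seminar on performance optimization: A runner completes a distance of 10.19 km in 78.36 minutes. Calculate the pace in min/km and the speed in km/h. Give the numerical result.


Pace = time / distance = 78.36 min / 10.19 km = 7.6899 min/km
Speed = distance / time_in_hours = 10.19 / 1.306 hr
Speed = 7.8025 km/h

7.6899 min/km, 7.8025 km/h


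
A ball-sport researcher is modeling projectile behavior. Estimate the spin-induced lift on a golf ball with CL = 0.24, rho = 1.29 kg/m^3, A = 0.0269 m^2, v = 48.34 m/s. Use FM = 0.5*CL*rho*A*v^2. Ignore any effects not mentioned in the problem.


FM = 0.5 * CL * rho * A * v^2
FM = 0.5 * 0.24 * 1.29 * 0.0269 * 48.34^2
v^2 = 2336.7556
FM = 0.5 * 0.24 * 1.29 * 0.0269 * 2336.7556 = 9.7305 N

9.7305 N


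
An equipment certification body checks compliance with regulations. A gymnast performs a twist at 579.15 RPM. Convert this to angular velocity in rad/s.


omega = RPM * 2 * pi / 60
omega = 579.15 * 2 * 3.14159 / 60
omega = 3638.9068 / 60 = 60.6484 rad/s

60.6484 rad/s


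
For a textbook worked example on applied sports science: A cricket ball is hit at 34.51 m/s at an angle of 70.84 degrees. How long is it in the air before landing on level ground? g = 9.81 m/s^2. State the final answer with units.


T = 2*v*sin(theta)/g
sin(theta) = sin(70.84 deg) = 0.9446
T = 2*34.51*0.9446 / 9.81
T = 65.1967 / 9.81 = 6.6459 s

6.6459 s


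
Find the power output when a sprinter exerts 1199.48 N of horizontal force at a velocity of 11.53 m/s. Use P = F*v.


P = F * v
P = 1199.48 * 11.53
P = 13830.0044 W

13830.0044 W


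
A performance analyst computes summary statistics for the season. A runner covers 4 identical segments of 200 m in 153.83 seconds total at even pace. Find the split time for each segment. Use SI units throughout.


Split time = total_time / n_laps = 153.83 / 4
Split time = 38.4575 s per lap

38.4575 s


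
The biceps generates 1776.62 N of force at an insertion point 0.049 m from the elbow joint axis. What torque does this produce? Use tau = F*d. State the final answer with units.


tau = F * d
tau = 1776.62 * 0.049
tau = 87.0544 N*m

87.0544 N*m


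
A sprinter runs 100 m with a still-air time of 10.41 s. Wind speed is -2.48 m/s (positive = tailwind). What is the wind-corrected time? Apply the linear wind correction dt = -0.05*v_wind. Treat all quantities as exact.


dt = -0.05 * v_wind = -0.05 * -2.48 = 0.124 s
t_corrected = t_still + dt = 10.41 + (0.124)
t_corrected = 10.534 s

10.534 s


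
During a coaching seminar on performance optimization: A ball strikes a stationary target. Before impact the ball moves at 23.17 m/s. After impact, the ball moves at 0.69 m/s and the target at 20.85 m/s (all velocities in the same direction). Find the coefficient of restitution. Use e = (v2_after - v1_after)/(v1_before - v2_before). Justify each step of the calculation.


e = (v2_after - v1_after) / (v1_before - v2_before)
Numerator = 20.85 - 0.69 = 20.16
Denominator = 23.17 - 0 = 23.17
e = 20.16 / 23.17 = 0.8701

0.8701


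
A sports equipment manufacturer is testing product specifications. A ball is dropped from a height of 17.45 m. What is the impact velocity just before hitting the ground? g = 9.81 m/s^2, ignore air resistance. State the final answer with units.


v = sqrt(2 * g * h)
v = sqrt(2 * 9.81 * 17.45)
v = sqrt(342.369) = 18.5032 m/s

18.5032 m/s


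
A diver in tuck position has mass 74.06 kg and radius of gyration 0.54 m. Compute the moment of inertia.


I = m * k^2
I = 74.06 * 0.54^2
I = 74.06 * 0.2916 = 21.5959 kg*m^2

21.5959 kg*m^2


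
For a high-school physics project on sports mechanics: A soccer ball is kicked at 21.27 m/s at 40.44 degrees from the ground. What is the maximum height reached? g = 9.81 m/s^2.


H = (v*sin(theta))^2 / (2*g)
vy = v*sin(theta) = 21.27 * sin(40.44 deg) = 13.7968 m/s
H = vy^2 / (2*g) = 190.3521 / (2*9.81)
H = 190.3521 / 19.62 = 9.7019 m

9.7019 m


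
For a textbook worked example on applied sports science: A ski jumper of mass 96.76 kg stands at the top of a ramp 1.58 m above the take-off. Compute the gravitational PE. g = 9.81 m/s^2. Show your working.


PE = m * g * h
PE = 96.76 * 9.81 * 1.58
PE = 949.2156 * 1.58 = 1499.7606 J

1499.7606 J


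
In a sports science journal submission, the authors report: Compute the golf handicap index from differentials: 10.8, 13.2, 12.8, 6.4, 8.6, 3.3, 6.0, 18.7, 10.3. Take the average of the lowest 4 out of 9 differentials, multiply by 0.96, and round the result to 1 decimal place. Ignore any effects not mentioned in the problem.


All differentials: 10.8, 13.2, 12.8, 6.4, 8.6, 3.3, 6.0, 18.7, 10.3
Sorted: 3.3, 6.0, 6.4, 8.6, 10.3, 10.8, 12.8, 13.2, 18.7
Best 4: 3.3, 6.0, 6.4, 8.6
Average of best = 24.3 / 4 = 6.075
Raw index = 6.075 * 0.96 = 5.832
Handicap index = round(5.832, 1) = 5.8

5.8


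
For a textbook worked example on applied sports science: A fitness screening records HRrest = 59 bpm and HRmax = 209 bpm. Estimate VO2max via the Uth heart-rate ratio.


VO2max = 15.3 * HRmax / HRrest
VO2max = 15.3 * 209 / 59
VO2max = 3197.7 / 59 = 54.1983 mL/kg/min

54.1983 mL/kg/min


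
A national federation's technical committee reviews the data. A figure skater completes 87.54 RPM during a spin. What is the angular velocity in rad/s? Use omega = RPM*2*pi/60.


omega = RPM * 2 * pi / 60
omega = 87.54 * 2 * 3.14159 / 60
omega = 550.03 / 60 = 9.1672 rad/s

9.1672 rad/s


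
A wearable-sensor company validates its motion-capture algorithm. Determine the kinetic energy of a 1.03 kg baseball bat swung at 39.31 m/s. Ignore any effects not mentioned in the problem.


KE = 0.5 * m * v^2
KE = 0.5 * 1.03 * 39.31^2
KE = 0.5 * 1.03 * 1545.2761 = 795.8172 J

795.8172 J
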